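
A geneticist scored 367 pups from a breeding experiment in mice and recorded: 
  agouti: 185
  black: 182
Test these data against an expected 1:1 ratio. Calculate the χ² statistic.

0.025

Total ratio parts = 2. Expected numbers out of 367:
  agouti: 367 × 1/2 = 183.5
  black: 367 × 1/2 = 183.5
χ² = Σ (O − E)² / E
  agouti: (185 − 183.5)² / 183.5 = 0.0123
  black: (182 − 183.5)² / 183.5 = 0.0123
χ² = 0.0123 + 0.0123 = 0.0246 ≈ 0.025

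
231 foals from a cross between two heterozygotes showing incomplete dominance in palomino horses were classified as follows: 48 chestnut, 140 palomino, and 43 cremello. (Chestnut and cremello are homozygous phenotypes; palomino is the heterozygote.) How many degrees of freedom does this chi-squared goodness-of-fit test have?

2

With incomplete dominance, a heterozygote × heterozygote cross gives a 1:2:1 phenotypic ratio.
A goodness-of-fit test with 3 phenotype classes has df = 3 − 1 = 2.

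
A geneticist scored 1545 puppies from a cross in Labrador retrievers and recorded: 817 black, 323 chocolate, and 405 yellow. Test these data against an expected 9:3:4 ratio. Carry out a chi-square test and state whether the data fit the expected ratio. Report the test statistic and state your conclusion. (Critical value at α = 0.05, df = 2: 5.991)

7.860; not consistent

Expected counts for N = 1545 under a 9:3:4 ratio (total parts = 16):
  black: 1545 × 9/16 = 869.0625
  chocolate: 1545 × 3/16 = 289.6875
  yellow: 1545 × 4/16 = 386.25
χ² = Σ (O − E)² / E
  black: (817 − 869.0625)² / 869.0625 = 3.1189
  chocolate: (323 − 289.6875)² / 289.6875 = 3.8308
  yellow: (405 − 386.25)² / 386.25 = 0.9102
χ² = 3.1189 + 3.8308 + 0.9102 = 7.8599 ≈ 7.860
Degrees of freedom = 3 − 1 = 2; critical value at α = 0.05 is 5.991.
Since 7.860 > 5.991, we reject the null hypothesis — the data do not fit the 9:3:4 ratio.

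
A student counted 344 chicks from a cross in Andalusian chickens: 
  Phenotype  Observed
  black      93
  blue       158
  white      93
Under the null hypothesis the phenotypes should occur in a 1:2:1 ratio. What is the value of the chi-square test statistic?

2.279

The 1:2:1 ratio has 4 parts, so with N = 344 the expected counts are:
  black: 344 × 1/4 = 86
  blue: 344 × 2/4 = 172
  white: 344 × 1/4 = 86
χ² = Σ (O − E)² / E
  black: (93 − 86)² / 86 = 0.5698
  blue: (158 − 172)² / 172 = 1.1395
  white: (93 − 86)² / 86 = 0.5698
χ² = 0.5698 + 1.1395 + 0.5698 = 2.2791 ≈ 2.279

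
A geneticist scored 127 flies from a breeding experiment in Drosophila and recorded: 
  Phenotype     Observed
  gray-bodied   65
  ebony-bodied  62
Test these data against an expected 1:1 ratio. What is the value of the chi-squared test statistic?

Under the 1:1 hypothesis (Σ ratio = 2, N = 127):
  gray-bodied: 127 × 1/2 = 63.5
  ebony-bodied: 127 × 1/2 = 63.5
χ² = Σ (O − E)² / E
  gray-bodied: (65 − 63.5)² / 63.5 = 0.0354
  ebony-bodied: (62 − 63.5)² / 63.5 = 0.0354
χ² = 0.0354 + 0.0354 = 0.0708 ≈ 0.071

0.071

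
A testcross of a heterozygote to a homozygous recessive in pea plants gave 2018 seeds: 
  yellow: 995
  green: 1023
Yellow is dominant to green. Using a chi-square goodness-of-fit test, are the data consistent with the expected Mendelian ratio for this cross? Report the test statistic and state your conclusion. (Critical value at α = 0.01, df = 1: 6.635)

A testcross of a heterozygote (Aa × aa) gives a 1:1 phenotypic ratio.
The 1:1 ratio has 2 parts, so with N = 2018 the expected counts are:
  yellow: 2018 × 1/2 = 1009
  green: 2018 × 1/2 = 1009
χ² = Σ (O − E)² / E
  yellow: (995 − 1009)² / 1009 = 0.1943
  green: (1023 − 1009)² / 1009 = 0.1943
χ² = 0.1943 + 0.1943 = 0.3886 ≈ 0.389
Degrees of freedom = 2 − 1 = 1; critical value at α = 0.01 is 6.635.
Since 0.389 < 6.635, we fail to reject the null hypothesis — the data are consistent with the 1:1 ratio.

0.389; consistent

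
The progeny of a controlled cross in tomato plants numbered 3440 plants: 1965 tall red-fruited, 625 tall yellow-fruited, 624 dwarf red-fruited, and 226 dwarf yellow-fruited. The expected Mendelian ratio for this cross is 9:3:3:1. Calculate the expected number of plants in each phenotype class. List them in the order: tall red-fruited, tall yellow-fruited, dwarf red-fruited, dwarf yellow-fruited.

Total ratio parts = 16. Expected numbers out of 3440:
  tall red-fruited: 3440 × 9/16 = 1935
  tall yellow-fruited: 3440 × 3/16 = 645
  dwarf red-fruited: 3440 × 3/16 = 645
  dwarf yellow-fruited: 3440 × 1/16 = 215

1935, 645, 645, 215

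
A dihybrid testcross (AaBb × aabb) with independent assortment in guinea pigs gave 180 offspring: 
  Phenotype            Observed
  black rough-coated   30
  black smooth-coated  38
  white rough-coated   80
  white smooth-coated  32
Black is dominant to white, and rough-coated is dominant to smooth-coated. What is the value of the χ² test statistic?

37.067

A dihybrid testcross with independent assortment gives a 1:1:1:1 ratio.
Total ratio parts = 4. Expected numbers out of 180:
  black rough-coated: 180 × 1/4 = 45
  black smooth-coated: 180 × 1/4 = 45
  white rough-coated: 180 × 1/4 = 45
  white smooth-coated: 180 × 1/4 = 45
χ² = Σ (O − E)² / E
  black rough-coated: (30 − 45)² / 45 = 5.0000
  black smooth-coated: (38 − 45)² / 45 = 1.0889
  white rough-coated: (80 − 45)² / 45 = 27.2222
  white smooth-coated: (32 − 45)² / 45 = 3.7556
χ² = 5.0000 + 1.0889 + 27.2222 + 3.7556 = 37.0667 ≈ 37.067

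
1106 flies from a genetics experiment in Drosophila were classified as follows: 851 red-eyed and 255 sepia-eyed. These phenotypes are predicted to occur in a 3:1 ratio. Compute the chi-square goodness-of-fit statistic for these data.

2.229

Expected counts for N = 1106 under a 3:1 ratio (total parts = 4):
  red-eyed: 1106 × 3/4 = 829.5
  sepia-eyed: 1106 × 1/4 = 276.5
χ² = Σ (O − E)² / E
  red-eyed: (851 − 829.5)² / 829.5 = 0.5573
  sepia-eyed: (255 − 276.5)² / 276.5 = 1.6718
χ² = 0.5573 + 1.6718 = 2.2291 ≈ 2.229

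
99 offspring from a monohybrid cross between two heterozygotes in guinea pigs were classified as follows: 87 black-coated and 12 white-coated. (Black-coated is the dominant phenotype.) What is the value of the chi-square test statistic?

For a monohybrid cross between heterozygotes with complete dominance, the expected phenotypic ratio is 3:1.
Under the 3:1 hypothesis (Σ ratio = 4, N = 99):
  black-coated: 99 × 3/4 = 74.25
  white-coated: 99 × 1/4 = 24.75
χ² = Σ (O − E)² / E
  black-coated: (87 − 74.25)² / 74.25 = 2.1894
  white-coated: (12 − 24.75)² / 24.75 = 6.5682
χ² = 2.1894 + 6.5682 = 8.7576 ≈ 8.758

8.758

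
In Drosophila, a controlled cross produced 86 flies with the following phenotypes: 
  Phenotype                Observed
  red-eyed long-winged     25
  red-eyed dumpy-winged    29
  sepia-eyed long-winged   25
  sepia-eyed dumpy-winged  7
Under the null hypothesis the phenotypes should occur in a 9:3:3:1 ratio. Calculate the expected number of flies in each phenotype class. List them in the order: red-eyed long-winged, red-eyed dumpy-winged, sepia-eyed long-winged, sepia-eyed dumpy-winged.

48.375, 16.125, 16.125, 5.375

The 9:3:3:1 ratio has 16 parts, so with N = 86 the expected counts are:
  red-eyed long-winged: 86 × 9/16 = 48.375
  red-eyed dumpy-winged: 86 × 3/16 = 16.125
  sepia-eyed long-winged: 86 × 3/16 = 16.125
  sepia-eyed dumpy-winged: 86 × 1/16 = 5.375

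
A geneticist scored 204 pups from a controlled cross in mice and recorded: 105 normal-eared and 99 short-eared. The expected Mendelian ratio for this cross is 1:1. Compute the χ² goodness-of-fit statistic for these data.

0.176

The 1:1 ratio has 2 parts, so with N = 204 the expected counts are:
  normal-eared: 204 × 1/2 = 102
  short-eared: 204 × 1/2 = 102
χ² = Σ (O − E)² / E
  normal-eared: (105 − 102)² / 102 = 0.0882
  short-eared: (99 − 102)² / 102 = 0.0882
χ² = 0.0882 + 0.0882 = 0.1764 ≈ 0.176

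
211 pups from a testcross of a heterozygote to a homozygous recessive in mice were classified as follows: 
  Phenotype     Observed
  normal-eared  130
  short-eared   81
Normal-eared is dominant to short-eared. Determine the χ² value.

11.379

A testcross of a heterozygote (Aa × aa) gives a 1:1 phenotypic ratio.
Expected counts for N = 211 under a 1:1 ratio (total parts = 2):
  normal-eared: 211 × 1/2 = 105.5
  short-eared: 211 × 1/2 = 105.5
χ² = Σ (O − E)² / E
  normal-eared: (130 − 105.5)² / 105.5 = 5.6896
  short-eared: (81 − 105.5)² / 105.5 = 5.6896
χ² = 5.6896 + 5.6896 = 11.3792 ≈ 11.379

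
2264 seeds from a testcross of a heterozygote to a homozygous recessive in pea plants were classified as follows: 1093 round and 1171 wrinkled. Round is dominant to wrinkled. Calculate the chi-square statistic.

2.687

A testcross of a heterozygote (Aa × aa) gives a 1:1 phenotypic ratio.
The 1:1 ratio has 2 parts, so with N = 2264 the expected counts are:
  round: 2264 × 1/2 = 1132
  wrinkled: 2264 × 1/2 = 1132
χ² = Σ (O − E)² / E
  round: (1093 − 1132)² / 1132 = 1.3436
  wrinkled: (1171 − 1132)² / 1132 = 1.3436
χ² = 1.3436 + 1.3436 = 2.6872 ≈ 2.687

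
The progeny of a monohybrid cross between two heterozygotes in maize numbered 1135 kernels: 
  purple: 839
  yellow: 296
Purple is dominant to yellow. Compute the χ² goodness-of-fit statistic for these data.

0.705

For a monohybrid cross between heterozygotes with complete dominance, the expected phenotypic ratio is 3:1.
Expected counts for N = 1135 under a 3:1 ratio (total parts = 4):
  purple: 1135 × 3/4 = 851.25
  yellow: 1135 × 1/4 = 283.75
χ² = Σ (O − E)² / E
  purple: (839 − 851.25)² / 851.25 = 0.1763
  yellow: (296 − 283.75)² / 283.75 = 0.5289
χ² = 0.1763 + 0.5289 = 0.7052 ≈ 0.705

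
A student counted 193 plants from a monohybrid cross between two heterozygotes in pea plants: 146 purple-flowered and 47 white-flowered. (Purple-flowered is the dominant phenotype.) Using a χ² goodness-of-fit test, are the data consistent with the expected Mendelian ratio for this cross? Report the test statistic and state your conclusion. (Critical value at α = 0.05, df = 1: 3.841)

For a monohybrid cross between heterozygotes with complete dominance, the expected phenotypic ratio is 3:1.
The 3:1 ratio has 4 parts, so with N = 193 the expected counts are:
  purple-flowered: 193 × 3/4 = 144.75
  white-flowered: 193 × 1/4 = 48.25
χ² = Σ (O − E)² / E
  purple-flowered: (146 − 144.75)² / 144.75 = 0.0108
  white-flowered: (47 − 48.25)² / 48.25 = 0.0324
χ² = 0.0108 + 0.0324 = 0.0432 ≈ 0.043
Degrees of freedom = 2 − 1 = 1; critical value at α = 0.05 is 3.841.
Since 0.043 < 3.841, we fail to reject the null hypothesis — the data are consistent with the 3:1 ratio.

0.043; consistent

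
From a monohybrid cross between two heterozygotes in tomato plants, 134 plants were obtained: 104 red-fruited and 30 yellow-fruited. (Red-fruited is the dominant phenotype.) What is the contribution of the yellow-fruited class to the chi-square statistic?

0.366

For a monohybrid cross between heterozygotes with complete dominance, the expected phenotypic ratio is 3:1.
Under the 3:1 hypothesis (Σ ratio = 4, N = 134):
  red-fruited: 134 × 3/4 = 100.5
  yellow-fruited: 134 × 1/4 = 33.5
Contribution of yellow-fruited: (30 − 33.5)² / 33.5 = 0.3657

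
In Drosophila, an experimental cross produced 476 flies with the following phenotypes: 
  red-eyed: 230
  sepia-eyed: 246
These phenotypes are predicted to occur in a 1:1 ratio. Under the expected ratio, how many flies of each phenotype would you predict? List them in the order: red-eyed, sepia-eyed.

Expected counts for N = 476 under a 1:1 ratio (total parts = 2):
  red-eyed: 476 × 1/2 = 238
  sepia-eyed: 476 × 1/2 = 238

238, 238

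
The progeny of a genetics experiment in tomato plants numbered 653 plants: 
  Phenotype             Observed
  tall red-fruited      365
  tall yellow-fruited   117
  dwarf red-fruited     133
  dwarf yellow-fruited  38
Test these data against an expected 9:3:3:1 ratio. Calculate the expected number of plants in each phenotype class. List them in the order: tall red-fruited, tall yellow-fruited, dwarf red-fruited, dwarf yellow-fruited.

367.3125, 122.4375, 122.4375, 40.8125

Total ratio parts = 16. Expected numbers out of 653:
  tall red-fruited: 653 × 9/16 = 367.3125
  tall yellow-fruited: 653 × 3/16 = 122.4375
  dwarf red-fruited: 653 × 3/16 = 122.4375
  dwarf yellow-fruited: 653 × 1/16 = 40.8125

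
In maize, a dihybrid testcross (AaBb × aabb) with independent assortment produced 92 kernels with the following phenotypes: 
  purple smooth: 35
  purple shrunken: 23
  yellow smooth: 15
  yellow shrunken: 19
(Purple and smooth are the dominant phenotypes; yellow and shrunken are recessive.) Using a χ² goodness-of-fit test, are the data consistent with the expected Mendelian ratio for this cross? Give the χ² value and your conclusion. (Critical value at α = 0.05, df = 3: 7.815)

A dihybrid testcross with independent assortment gives a 1:1:1:1 ratio.
Total ratio parts = 4. Expected numbers out of 92:
  purple smooth: 92 × 1/4 = 23
  purple shrunken: 92 × 1/4 = 23
  yellow smooth: 92 × 1/4 = 23
  yellow shrunken: 92 × 1/4 = 23
χ² = Σ (O − E)² / E
  purple smooth: (35 − 23)² / 23 = 6.2609
  purple shrunken: (23 − 23)² / 23 = 0.0000
  yellow smooth: (15 − 23)² / 23 = 2.7826
  yellow shrunken: (19 − 23)² / 23 = 0.6957
χ² = 6.2609 + 0.0000 + 2.7826 + 0.6957 = 9.7392 ≈ 9.739
Degrees of freedom = 4 − 1 = 3; critical value at α = 0.05 is 7.815.
Since 9.739 > 7.815, we reject the null hypothesis — the data do not fit the 1:1:1:1 ratio.

9.739; not consistent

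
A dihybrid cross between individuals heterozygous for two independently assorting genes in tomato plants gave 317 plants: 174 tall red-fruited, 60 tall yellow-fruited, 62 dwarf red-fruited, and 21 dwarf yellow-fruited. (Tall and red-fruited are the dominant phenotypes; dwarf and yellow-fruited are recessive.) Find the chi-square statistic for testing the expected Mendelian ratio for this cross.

A dihybrid F₂ with independent assortment and complete dominance at both loci gives a 9:3:3:1 phenotypic ratio.
Expected counts for N = 317 under a 9:3:3:1 ratio (total parts = 16):
  tall red-fruited: 317 × 9/16 = 178.3125
  tall yellow-fruited: 317 × 3/16 = 59.4375
  dwarf red-fruited: 317 × 3/16 = 59.4375
  dwarf yellow-fruited: 317 × 1/16 = 19.8125
χ² = Σ (O − E)² / E
  tall red-fruited: (174 − 178.3125)² / 178.3125 = 0.1043
  tall yellow-fruited: (60 − 59.4375)² / 59.4375 = 0.0053
  dwarf red-fruited: (62 − 59.4375)² / 59.4375 = 0.1105
  dwarf yellow-fruited: (21 − 19.8125)² / 19.8125 = 0.0712
χ² = 0.1043 + 0.0053 + 0.1105 + 0.0712 = 0.2913 ≈ 0.291

0.291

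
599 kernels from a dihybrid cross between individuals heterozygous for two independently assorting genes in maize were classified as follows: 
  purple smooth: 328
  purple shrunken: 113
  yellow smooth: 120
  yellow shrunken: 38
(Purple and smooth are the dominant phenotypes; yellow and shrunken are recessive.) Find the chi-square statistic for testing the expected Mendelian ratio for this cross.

0.776

A dihybrid F₂ with independent assortment and complete dominance at both loci gives a 9:3:3:1 phenotypic ratio.
Under the 9:3:3:1 hypothesis (Σ ratio = 16, N = 599):
  purple smooth: 599 × 9/16 = 336.9375
  purple shrunken: 599 × 3/16 = 112.3125
  yellow smooth: 599 × 3/16 = 112.3125
  yellow shrunken: 599 × 1/16 = 37.4375
χ² = Σ (O − E)² / E
  purple smooth: (328 − 336.9375)² / 336.9375 = 0.2371
  purple shrunken: (113 − 112.3125)² / 112.3125 = 0.0042
  yellow smooth: (120 − 112.3125)² / 112.3125 = 0.5262
  yellow shrunken: (38 − 37.4375)² / 37.4375 = 0.0085
χ² = 0.2371 + 0.0042 + 0.5262 + 0.0085 = 0.776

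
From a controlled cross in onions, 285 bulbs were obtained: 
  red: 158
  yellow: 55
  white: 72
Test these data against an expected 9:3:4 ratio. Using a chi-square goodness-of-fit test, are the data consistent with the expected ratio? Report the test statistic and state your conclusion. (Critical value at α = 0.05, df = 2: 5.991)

0.087; consistent

Total ratio parts = 16. Expected numbers out of 285:
  red: 285 × 9/16 = 160.3125
  yellow: 285 × 3/16 = 53.4375
  white: 285 × 4/16 = 71.25
χ² = Σ (O − E)² / E
  red: (158 − 160.3125)² / 160.3125 = 0.0334
  yellow: (55 − 53.4375)² / 53.4375 = 0.0457
  white: (72 − 71.25)² / 71.25 = 0.0079
χ² = 0.0334 + 0.0457 + 0.0079 = 0.087
Degrees of freedom = 3 − 1 = 2; critical value at α = 0.05 is 5.991.
Since 0.087 < 5.991, we fail to reject the null hypothesis — the data are consistent with the 9:3:4 ratio.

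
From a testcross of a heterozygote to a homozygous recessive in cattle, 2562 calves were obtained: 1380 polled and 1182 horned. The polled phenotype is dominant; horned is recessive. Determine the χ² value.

A testcross of a heterozygote (Aa × aa) gives a 1:1 phenotypic ratio.
Expected counts for N = 2562 under a 1:1 ratio (total parts = 2):
  polled: 2562 × 1/2 = 1281
  horned: 2562 × 1/2 = 1281
χ² = Σ (O − E)² / E
  polled: (1380 − 1281)² / 1281 = 7.6511
  horned: (1182 − 1281)² / 1281 = 7.6511
χ² = 7.6511 + 7.6511 = 15.3022 ≈ 15.302

15.302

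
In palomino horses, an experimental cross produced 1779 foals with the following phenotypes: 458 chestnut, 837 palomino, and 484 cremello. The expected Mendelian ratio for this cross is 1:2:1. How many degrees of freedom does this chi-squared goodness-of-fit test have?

A goodness-of-fit test with 3 phenotype classes has df = 3 − 1 = 2.

2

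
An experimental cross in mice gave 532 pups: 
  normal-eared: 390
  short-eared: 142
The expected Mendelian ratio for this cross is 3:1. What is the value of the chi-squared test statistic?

Total ratio parts = 4. Expected numbers out of 532:
  normal-eared: 532 × 3/4 = 399
  short-eared: 532 × 1/4 = 133
χ² = Σ (O − E)² / E
  normal-eared: (390 − 399)² / 399 = 0.2030
  short-eared: (142 − 133)² / 133 = 0.6090
χ² = 0.2030 + 0.6090 = 0.812

0.812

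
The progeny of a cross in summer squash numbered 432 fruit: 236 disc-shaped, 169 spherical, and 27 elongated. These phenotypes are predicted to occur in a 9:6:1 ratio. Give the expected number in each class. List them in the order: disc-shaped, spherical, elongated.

243, 162, 27

Under the 9:6:1 hypothesis (Σ ratio = 16, N = 432):
  disc-shaped: 432 × 9/16 = 243
  spherical: 432 × 6/16 = 162
  elongated: 432 × 1/16 = 27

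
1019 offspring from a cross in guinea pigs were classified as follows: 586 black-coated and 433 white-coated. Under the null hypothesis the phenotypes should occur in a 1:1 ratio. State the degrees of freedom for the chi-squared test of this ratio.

A goodness-of-fit test with 2 phenotype classes has df = 2 − 1 = 1.

1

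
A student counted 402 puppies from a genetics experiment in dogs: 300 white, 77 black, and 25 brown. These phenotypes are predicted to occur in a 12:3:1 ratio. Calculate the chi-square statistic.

0.043

Expected counts for N = 402 under a 12:3:1 ratio (total parts = 16):
  white: 402 × 12/16 = 301.5
  black: 402 × 3/16 = 75.375
  brown: 402 × 1/16 = 25.125
χ² = Σ (O − E)² / E
  white: (300 − 301.5)² / 301.5 = 0.0075
  black: (77 − 75.375)² / 75.375 = 0.0350
  brown: (25 − 25.125)² / 25.125 = 0.0006
χ² = 0.0075 + 0.0350 + 0.0006 = 0.0431 ≈ 0.043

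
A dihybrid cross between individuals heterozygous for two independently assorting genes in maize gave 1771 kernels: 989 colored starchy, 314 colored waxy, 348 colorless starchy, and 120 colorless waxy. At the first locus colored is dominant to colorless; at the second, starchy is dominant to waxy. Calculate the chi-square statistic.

A dihybrid F₂ with independent assortment and complete dominance at both loci gives a 9:3:3:1 phenotypic ratio.
Expected counts for N = 1771 under a 9:3:3:1 ratio (total parts = 16):
  colored starchy: 1771 × 9/16 = 996.1875
  colored waxy: 1771 × 3/16 = 332.0625
  colorless starchy: 1771 × 3/16 = 332.0625
  colorless waxy: 1771 × 1/16 = 110.6875
χ² = Σ (O − E)² / E
  colored starchy: (989 − 996.1875)² / 996.1875 = 0.0519
  colored waxy: (314 − 332.0625)² / 332.0625 = 0.9825
  colorless starchy: (348 − 332.0625)² / 332.0625 = 0.7649
  colorless waxy: (120 − 110.6875)² / 110.6875 = 0.7835
χ² = 0.0519 + 0.9825 + 0.7649 + 0.7835 = 2.5828 ≈ 2.583

2.583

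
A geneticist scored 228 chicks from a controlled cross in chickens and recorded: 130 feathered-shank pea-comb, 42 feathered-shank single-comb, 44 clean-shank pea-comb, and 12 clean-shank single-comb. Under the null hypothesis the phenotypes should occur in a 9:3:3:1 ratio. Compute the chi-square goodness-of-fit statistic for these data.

Expected counts for N = 228 under a 9:3:3:1 ratio (total parts = 16):
  feathered-shank pea-comb: 228 × 9/16 = 128.25
  feathered-shank single-comb: 228 × 3/16 = 42.75
  clean-shank pea-comb: 228 × 3/16 = 42.75
  clean-shank single-comb: 228 × 1/16 = 14.25
χ² = Σ (O − E)² / E
  feathered-shank pea-comb: (130 − 128.25)² / 128.25 = 0.0239
  feathered-shank single-comb: (42 − 42.75)² / 42.75 = 0.0132
  clean-shank pea-comb: (44 − 42.75)² / 42.75 = 0.0365
  clean-shank single-comb: (12 − 14.25)² / 14.25 = 0.3553
χ² = 0.0239 + 0.0132 + 0.0365 + 0.3553 = 0.4289 ≈ 0.429

0.429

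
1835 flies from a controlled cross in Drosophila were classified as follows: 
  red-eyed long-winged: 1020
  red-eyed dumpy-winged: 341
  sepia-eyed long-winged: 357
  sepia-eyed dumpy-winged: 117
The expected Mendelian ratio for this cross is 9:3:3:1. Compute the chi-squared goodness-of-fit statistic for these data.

0.704

Under the 9:3:3:1 hypothesis (Σ ratio = 16, N = 1835):
  red-eyed long-winged: 1835 × 9/16 = 1032.1875
  red-eyed dumpy-winged: 1835 × 3/16 = 344.0625
  sepia-eyed long-winged: 1835 × 3/16 = 344.0625
  sepia-eyed dumpy-winged: 1835 × 1/16 = 114.6875
χ² = Σ (O − E)² / E
  red-eyed long-winged: (1020 − 1032.1875)² / 1032.1875 = 0.1439
  red-eyed dumpy-winged: (341 − 344.0625)² / 344.0625 = 0.0273
  sepia-eyed long-winged: (357 − 344.0625)² / 344.0625 = 0.4865
  sepia-eyed dumpy-winged: (117 − 114.6875)² / 114.6875 = 0.0466
χ² = 0.1439 + 0.0273 + 0.4865 + 0.0466 = 0.7043 ≈ 0.704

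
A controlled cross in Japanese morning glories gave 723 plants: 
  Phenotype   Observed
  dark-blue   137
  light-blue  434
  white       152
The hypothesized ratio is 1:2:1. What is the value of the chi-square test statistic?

Total ratio parts = 4. Expected numbers out of 723:
  dark-blue: 723 × 1/4 = 180.75
  light-blue: 723 × 2/4 = 361.5
  white: 723 × 1/4 = 180.75
χ² = Σ (O − E)² / E
  dark-blue: (137 − 180.75)² / 180.75 = 10.5896
  light-blue: (434 − 361.5)² / 361.5 = 14.5401
  white: (152 − 180.75)² / 180.75 = 4.5730
χ² = 10.5896 + 14.5401 + 4.5730 = 29.7027 ≈ 29.703

29.703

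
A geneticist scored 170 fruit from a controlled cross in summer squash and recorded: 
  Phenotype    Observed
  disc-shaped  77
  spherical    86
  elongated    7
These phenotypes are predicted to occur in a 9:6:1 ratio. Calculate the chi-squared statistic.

12.630

Total ratio parts = 16. Expected numbers out of 170:
  disc-shaped: 170 × 9/16 = 95.625
  spherical: 170 × 6/16 = 63.75
  elongated: 170 × 1/16 = 10.625
χ² = Σ (O − E)² / E
  disc-shaped: (77 − 95.625)² / 95.625 = 3.6276
  spherical: (86 − 63.75)² / 63.75 = 7.7657
  elongated: (7 − 10.625)² / 10.625 = 1.2368
χ² = 3.6276 + 7.7657 + 1.2368 = 12.6301 ≈ 12.630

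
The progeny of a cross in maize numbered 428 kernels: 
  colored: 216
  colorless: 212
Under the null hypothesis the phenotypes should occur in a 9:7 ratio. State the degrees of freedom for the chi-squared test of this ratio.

1

A goodness-of-fit test with 2 phenotype classes has df = 2 − 1 = 1.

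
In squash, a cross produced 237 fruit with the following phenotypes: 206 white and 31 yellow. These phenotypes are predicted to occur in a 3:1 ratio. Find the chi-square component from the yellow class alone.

13.469

Expected counts for N = 237 under a 3:1 ratio (total parts = 4):
  white: 237 × 3/4 = 177.75
  yellow: 237 × 1/4 = 59.25
Contribution of yellow: (31 − 59.25)² / 59.25 = 13.4694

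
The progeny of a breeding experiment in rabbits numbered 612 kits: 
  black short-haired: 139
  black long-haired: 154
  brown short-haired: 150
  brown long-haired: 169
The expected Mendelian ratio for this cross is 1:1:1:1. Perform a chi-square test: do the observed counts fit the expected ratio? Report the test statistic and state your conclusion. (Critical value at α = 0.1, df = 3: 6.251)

The 1:1:1:1 ratio has 4 parts, so with N = 612 the expected counts are:
  black short-haired: 612 × 1/4 = 153
  black long-haired: 612 × 1/4 = 153
  brown short-haired: 612 × 1/4 = 153
  brown long-haired: 612 × 1/4 = 153
χ² = Σ (O − E)² / E
  black short-haired: (139 − 153)² / 153 = 1.2810
  black long-haired: (154 − 153)² / 153 = 0.0065
  brown short-haired: (150 − 153)² / 153 = 0.0588
  brown long-haired: (169 − 153)² / 153 = 1.6732
χ² = 1.2810 + 0.0065 + 0.0588 + 1.6732 = 3.0195 ≈ 3.020
Degrees of freedom = 4 − 1 = 3; critical value at α = 0.1 is 6.251.
Since 3.020 < 6.251, we fail to reject the null hypothesis — the data are consistent with the 1:1:1:1 ratio.

3.020; consistent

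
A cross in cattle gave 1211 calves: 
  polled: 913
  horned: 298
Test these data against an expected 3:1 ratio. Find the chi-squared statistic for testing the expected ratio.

0.099

Expected counts for N = 1211 under a 3:1 ratio (total parts = 4):
  polled: 1211 × 3/4 = 908.25
  horned: 1211 × 1/4 = 302.75
χ² = Σ (O − E)² / E
  polled: (913 − 908.25)² / 908.25 = 0.0248
  horned: (298 − 302.75)² / 302.75 = 0.0745
χ² = 0.0248 + 0.0745 = 0.0993 ≈ 0.099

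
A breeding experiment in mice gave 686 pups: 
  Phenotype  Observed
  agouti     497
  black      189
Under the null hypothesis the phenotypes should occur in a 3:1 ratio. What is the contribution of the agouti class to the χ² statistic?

0.595

Total ratio parts = 4. Expected numbers out of 686:
  agouti: 686 × 3/4 = 514.5
  black: 686 × 1/4 = 171.5
Contribution of agouti: (497 − 514.5)² / 514.5 = 0.5952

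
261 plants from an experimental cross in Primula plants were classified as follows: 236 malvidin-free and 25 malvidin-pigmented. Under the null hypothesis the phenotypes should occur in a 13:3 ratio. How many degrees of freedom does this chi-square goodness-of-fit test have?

A goodness-of-fit test with 2 phenotype classes has df = 2 − 1 = 1.

1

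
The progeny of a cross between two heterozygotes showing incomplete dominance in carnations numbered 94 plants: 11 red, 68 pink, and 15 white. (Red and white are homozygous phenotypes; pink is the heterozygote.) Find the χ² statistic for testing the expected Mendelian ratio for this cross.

With incomplete dominance, a heterozygote × heterozygote cross gives a 1:2:1 phenotypic ratio.
The 1:2:1 ratio has 4 parts, so with N = 94 the expected counts are:
  red: 94 × 1/4 = 23.5
  pink: 94 × 2/4 = 47
  white: 94 × 1/4 = 23.5
χ² = Σ (O − E)² / E
  red: (11 − 23.5)² / 23.5 = 6.6489
  pink: (68 − 47)² / 47 = 9.3830
  white: (15 − 23.5)² / 23.5 = 3.0745
χ² = 6.6489 + 9.3830 + 3.0745 = 19.1064 ≈ 19.106

19.106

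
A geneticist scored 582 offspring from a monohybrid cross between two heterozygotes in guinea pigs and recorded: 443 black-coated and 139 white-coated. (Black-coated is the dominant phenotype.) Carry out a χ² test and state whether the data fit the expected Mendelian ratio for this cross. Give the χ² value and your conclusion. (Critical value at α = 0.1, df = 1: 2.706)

0.387; consistent

For a monohybrid cross between heterozygotes with complete dominance, the expected phenotypic ratio is 3:1.
Expected counts for N = 582 under a 3:1 ratio (total parts = 4):
  black-coated: 582 × 3/4 = 436.5
  white-coated: 582 × 1/4 = 145.5
χ² = Σ (O − E)² / E
  black-coated: (443 − 436.5)² / 436.5 = 0.0968
  white-coated: (139 − 145.5)² / 145.5 = 0.2904
χ² = 0.0968 + 0.2904 = 0.3872 ≈ 0.387
Degrees of freedom = 2 − 1 = 1; critical value at α = 0.1 is 2.706.
Since 0.387 < 2.706, we fail to reject the null hypothesis — the data are consistent with the 3:1 ratio.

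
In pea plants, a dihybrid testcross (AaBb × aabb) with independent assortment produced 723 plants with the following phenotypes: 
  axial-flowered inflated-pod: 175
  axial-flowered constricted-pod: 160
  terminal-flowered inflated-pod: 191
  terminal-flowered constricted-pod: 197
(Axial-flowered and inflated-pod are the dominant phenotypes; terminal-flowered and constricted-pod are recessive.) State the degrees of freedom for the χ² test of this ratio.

A dihybrid testcross with independent assortment gives a 1:1:1:1 ratio.
A goodness-of-fit test with 4 phenotype classes has df = 4 − 1 = 3.

3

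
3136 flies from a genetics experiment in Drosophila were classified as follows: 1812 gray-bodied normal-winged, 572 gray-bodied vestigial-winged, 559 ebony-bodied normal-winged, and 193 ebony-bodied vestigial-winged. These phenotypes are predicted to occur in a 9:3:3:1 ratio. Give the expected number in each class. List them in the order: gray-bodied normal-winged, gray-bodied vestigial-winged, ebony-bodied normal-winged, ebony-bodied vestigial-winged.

1764, 588, 588, 196

Total ratio parts = 16. Expected numbers out of 3136:
  gray-bodied normal-winged: 3136 × 9/16 = 1764
  gray-bodied vestigial-winged: 3136 × 3/16 = 588
  ebony-bodied normal-winged: 3136 × 3/16 = 588
  ebony-bodied vestigial-winged: 3136 × 1/16 = 196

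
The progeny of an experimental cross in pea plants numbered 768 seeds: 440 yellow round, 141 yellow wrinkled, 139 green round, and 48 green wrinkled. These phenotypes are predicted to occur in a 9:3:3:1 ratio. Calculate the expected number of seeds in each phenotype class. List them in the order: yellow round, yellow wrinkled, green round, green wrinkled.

Total ratio parts = 16. Expected numbers out of 768:
  yellow round: 768 × 9/16 = 432
  yellow wrinkled: 768 × 3/16 = 144
  green round: 768 × 3/16 = 144
  green wrinkled: 768 × 1/16 = 48

432, 144, 144, 48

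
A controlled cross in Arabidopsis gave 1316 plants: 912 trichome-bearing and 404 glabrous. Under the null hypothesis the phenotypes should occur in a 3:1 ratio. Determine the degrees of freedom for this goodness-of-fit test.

A goodness-of-fit test with 2 phenotype classes has df = 2 − 1 = 1.

1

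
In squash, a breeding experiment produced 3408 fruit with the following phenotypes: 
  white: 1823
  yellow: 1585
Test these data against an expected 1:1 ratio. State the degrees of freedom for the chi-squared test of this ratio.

1

A goodness-of-fit test with 2 phenotype classes has df = 2 − 1 = 1.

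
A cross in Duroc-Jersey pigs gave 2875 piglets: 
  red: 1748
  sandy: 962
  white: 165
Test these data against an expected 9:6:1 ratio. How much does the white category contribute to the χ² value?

1.201

The 9:6:1 ratio has 16 parts, so with N = 2875 the expected counts are:
  red: 2875 × 9/16 = 1617.1875
  sandy: 2875 × 6/16 = 1078.125
  white: 2875 × 1/16 = 179.6875
Contribution of white: (165 − 179.6875)² / 179.6875 = 1.2005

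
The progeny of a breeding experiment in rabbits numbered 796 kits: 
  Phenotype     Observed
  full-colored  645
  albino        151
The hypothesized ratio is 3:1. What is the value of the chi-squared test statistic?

15.437

Under the 3:1 hypothesis (Σ ratio = 4, N = 796):
  full-colored: 796 × 3/4 = 597
  albino: 796 × 1/4 = 199
χ² = Σ (O − E)² / E
  full-colored: (645 − 597)² / 597 = 3.8593
  albino: (151 − 199)² / 199 = 11.5779
χ² = 3.8593 + 11.5779 = 15.4372 ≈ 15.437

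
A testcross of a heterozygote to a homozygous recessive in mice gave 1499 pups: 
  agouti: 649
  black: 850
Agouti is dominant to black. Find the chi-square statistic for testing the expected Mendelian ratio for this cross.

A testcross of a heterozygote (Aa × aa) gives a 1:1 phenotypic ratio.
Expected counts for N = 1499 under a 1:1 ratio (total parts = 2):
  agouti: 1499 × 1/2 = 749.5
  black: 1499 × 1/2 = 749.5
χ² = Σ (O − E)² / E
  agouti: (649 − 749.5)² / 749.5 = 13.4760
  black: (850 − 749.5)² / 749.5 = 13.4760
χ² = 13.4760 + 13.4760 = 26.952

26.952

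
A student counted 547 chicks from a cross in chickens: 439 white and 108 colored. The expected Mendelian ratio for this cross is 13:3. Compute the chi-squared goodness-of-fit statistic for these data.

Total ratio parts = 16. Expected numbers out of 547:
  white: 547 × 13/16 = 444.4375
  colored: 547 × 3/16 = 102.5625
χ² = Σ (O − E)² / E
  white: (439 − 444.4375)² / 444.4375 = 0.0665
  colored: (108 − 102.5625)² / 102.5625 = 0.2883
χ² = 0.0665 + 0.2883 = 0.3548 ≈ 0.355

0.355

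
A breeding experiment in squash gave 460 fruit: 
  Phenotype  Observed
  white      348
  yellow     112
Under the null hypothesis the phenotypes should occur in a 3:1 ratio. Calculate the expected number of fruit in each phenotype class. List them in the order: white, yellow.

345, 115

Total ratio parts = 4. Expected numbers out of 460:
  white: 460 × 3/4 = 345
  yellow: 460 × 1/4 = 115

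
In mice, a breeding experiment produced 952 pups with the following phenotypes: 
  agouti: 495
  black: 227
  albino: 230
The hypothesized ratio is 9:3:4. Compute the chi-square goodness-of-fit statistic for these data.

Under the 9:3:4 hypothesis (Σ ratio = 16, N = 952):
  agouti: 952 × 9/16 = 535.5
  black: 952 × 3/16 = 178.5
  albino: 952 × 4/16 = 238
χ² = Σ (O − E)² / E
  agouti: (495 − 535.5)² / 535.5 = 3.0630
  black: (227 − 178.5)² / 178.5 = 13.1779
  albino: (230 − 238)² / 238 = 0.2689
χ² = 3.0630 + 13.1779 + 0.2689 = 16.5098 ≈ 16.510

16.510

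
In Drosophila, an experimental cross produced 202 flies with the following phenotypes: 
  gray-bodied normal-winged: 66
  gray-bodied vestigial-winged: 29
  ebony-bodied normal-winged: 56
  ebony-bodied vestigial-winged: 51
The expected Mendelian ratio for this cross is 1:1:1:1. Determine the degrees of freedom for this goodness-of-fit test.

A goodness-of-fit test with 4 phenotype classes has df = 4 − 1 = 3.

3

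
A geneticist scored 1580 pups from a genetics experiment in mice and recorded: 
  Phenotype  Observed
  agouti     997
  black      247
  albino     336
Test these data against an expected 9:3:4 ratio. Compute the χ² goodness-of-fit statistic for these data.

30.185

Under the 9:3:4 hypothesis (Σ ratio = 16, N = 1580):
  agouti: 1580 × 9/16 = 888.75
  black: 1580 × 3/16 = 296.25
  albino: 1580 × 4/16 = 395
χ² = Σ (O − E)² / E
  agouti: (997 − 888.75)² / 888.75 = 13.1849
  black: (247 − 296.25)² / 296.25 = 8.1876
  albino: (336 − 395)² / 395 = 8.8127
χ² = 13.1849 + 8.1876 + 8.8127 = 30.1852 ≈ 30.185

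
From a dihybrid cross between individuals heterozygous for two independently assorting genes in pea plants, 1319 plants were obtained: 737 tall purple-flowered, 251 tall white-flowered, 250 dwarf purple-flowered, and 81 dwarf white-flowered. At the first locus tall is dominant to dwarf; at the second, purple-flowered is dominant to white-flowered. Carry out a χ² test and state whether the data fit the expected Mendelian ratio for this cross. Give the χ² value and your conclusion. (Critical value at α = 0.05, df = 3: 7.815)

A dihybrid F₂ with independent assortment and complete dominance at both loci gives a 9:3:3:1 phenotypic ratio.
Under the 9:3:3:1 hypothesis (Σ ratio = 16, N = 1319):
  tall purple-flowered: 1319 × 9/16 = 741.9375
  tall white-flowered: 1319 × 3/16 = 247.3125
  dwarf purple-flowered: 1319 × 3/16 = 247.3125
  dwarf white-flowered: 1319 × 1/16 = 82.4375
χ² = Σ (O − E)² / E
  tall purple-flowered: (737 − 741.9375)² / 741.9375 = 0.0329
  tall white-flowered: (251 − 247.3125)² / 247.3125 = 0.0550
  dwarf purple-flowered: (250 − 247.3125)² / 247.3125 = 0.0292
  dwarf white-flowered: (81 − 82.4375)² / 82.4375 = 0.0251
χ² = 0.0329 + 0.0550 + 0.0292 + 0.0251 = 0.1422 ≈ 0.142
Degrees of freedom = 4 − 1 = 3; critical value at α = 0.05 is 7.815.
Since 0.142 < 7.815, we fail to reject the null hypothesis — the data are consistent with the 9:3:3:1 ratio.

0.142; consistent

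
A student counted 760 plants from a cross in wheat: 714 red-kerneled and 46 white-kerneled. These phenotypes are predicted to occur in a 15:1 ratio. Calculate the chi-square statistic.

Total ratio parts = 16. Expected numbers out of 760:
  red-kerneled: 760 × 15/16 = 712.5
  white-kerneled: 760 × 1/16 = 47.5
χ² = Σ (O − E)² / E
  red-kerneled: (714 − 712.5)² / 712.5 = 0.0032
  white-kerneled: (46 − 47.5)² / 47.5 = 0.0474
χ² = 0.0032 + 0.0474 = 0.0506 ≈ 0.051

0.051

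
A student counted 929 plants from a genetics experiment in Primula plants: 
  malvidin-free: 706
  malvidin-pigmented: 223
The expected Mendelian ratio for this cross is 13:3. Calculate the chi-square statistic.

16.835

Under the 13:3 hypothesis (Σ ratio = 16, N = 929):
  malvidin-free: 929 × 13/16 = 754.8125
  malvidin-pigmented: 929 × 3/16 = 174.1875
χ² = Σ (O − E)² / E
  malvidin-free: (706 − 754.8125)² / 754.8125 = 3.1566
  malvidin-pigmented: (223 − 174.1875)² / 174.1875 = 13.6787
χ² = 3.1566 + 13.6787 = 16.8353 ≈ 16.835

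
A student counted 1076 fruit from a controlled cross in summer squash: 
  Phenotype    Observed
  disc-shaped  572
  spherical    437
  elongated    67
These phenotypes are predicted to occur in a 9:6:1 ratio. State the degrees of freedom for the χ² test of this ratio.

2

A goodness-of-fit test with 3 phenotype classes has df = 3 − 1 = 2.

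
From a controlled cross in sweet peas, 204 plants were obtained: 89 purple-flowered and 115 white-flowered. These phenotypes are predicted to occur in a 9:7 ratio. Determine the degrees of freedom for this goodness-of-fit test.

A goodness-of-fit test with 2 phenotype classes has df = 2 − 1 = 1.

1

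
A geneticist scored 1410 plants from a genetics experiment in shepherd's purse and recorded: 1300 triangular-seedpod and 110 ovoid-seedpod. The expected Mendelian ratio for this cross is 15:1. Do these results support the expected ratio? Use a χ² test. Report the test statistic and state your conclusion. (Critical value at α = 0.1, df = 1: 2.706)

5.792; not consistent

Total ratio parts = 16. Expected numbers out of 1410:
  triangular-seedpod: 1410 × 15/16 = 1321.875
  ovoid-seedpod: 1410 × 1/16 = 88.125
χ² = Σ (O − E)² / E
  triangular-seedpod: (1300 − 1321.875)² / 1321.875 = 0.3620
  ovoid-seedpod: (110 − 88.125)² / 88.125 = 5.4300
χ² = 0.3620 + 5.4300 = 5.792
Degrees of freedom = 2 − 1 = 1; critical value at α = 0.1 is 2.706.
Since 5.792 > 2.706, we reject the null hypothesis — the data do not fit the 15:1 ratio.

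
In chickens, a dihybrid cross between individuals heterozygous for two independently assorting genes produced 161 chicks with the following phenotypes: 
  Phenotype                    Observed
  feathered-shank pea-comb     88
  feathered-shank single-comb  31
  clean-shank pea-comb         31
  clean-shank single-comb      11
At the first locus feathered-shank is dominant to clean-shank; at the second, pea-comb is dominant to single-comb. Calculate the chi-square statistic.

0.204

A dihybrid F₂ with independent assortment and complete dominance at both loci gives a 9:3:3:1 phenotypic ratio.
Expected counts for N = 161 under a 9:3:3:1 ratio (total parts = 16):
  feathered-shank pea-comb: 161 × 9/16 = 90.5625
  feathered-shank single-comb: 161 × 3/16 = 30.1875
  clean-shank pea-comb: 161 × 3/16 = 30.1875
  clean-shank single-comb: 161 × 1/16 = 10.0625
χ² = Σ (O − E)² / E
  feathered-shank pea-comb: (88 − 90.5625)² / 90.5625 = 0.0725
  feathered-shank single-comb: (31 − 30.1875)² / 30.1875 = 0.0219
  clean-shank pea-comb: (31 − 30.1875)² / 30.1875 = 0.0219
  clean-shank single-comb: (11 − 10.0625)² / 10.0625 = 0.0873
χ² = 0.0725 + 0.0219 + 0.0219 + 0.0873 = 0.2036 ≈ 0.204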